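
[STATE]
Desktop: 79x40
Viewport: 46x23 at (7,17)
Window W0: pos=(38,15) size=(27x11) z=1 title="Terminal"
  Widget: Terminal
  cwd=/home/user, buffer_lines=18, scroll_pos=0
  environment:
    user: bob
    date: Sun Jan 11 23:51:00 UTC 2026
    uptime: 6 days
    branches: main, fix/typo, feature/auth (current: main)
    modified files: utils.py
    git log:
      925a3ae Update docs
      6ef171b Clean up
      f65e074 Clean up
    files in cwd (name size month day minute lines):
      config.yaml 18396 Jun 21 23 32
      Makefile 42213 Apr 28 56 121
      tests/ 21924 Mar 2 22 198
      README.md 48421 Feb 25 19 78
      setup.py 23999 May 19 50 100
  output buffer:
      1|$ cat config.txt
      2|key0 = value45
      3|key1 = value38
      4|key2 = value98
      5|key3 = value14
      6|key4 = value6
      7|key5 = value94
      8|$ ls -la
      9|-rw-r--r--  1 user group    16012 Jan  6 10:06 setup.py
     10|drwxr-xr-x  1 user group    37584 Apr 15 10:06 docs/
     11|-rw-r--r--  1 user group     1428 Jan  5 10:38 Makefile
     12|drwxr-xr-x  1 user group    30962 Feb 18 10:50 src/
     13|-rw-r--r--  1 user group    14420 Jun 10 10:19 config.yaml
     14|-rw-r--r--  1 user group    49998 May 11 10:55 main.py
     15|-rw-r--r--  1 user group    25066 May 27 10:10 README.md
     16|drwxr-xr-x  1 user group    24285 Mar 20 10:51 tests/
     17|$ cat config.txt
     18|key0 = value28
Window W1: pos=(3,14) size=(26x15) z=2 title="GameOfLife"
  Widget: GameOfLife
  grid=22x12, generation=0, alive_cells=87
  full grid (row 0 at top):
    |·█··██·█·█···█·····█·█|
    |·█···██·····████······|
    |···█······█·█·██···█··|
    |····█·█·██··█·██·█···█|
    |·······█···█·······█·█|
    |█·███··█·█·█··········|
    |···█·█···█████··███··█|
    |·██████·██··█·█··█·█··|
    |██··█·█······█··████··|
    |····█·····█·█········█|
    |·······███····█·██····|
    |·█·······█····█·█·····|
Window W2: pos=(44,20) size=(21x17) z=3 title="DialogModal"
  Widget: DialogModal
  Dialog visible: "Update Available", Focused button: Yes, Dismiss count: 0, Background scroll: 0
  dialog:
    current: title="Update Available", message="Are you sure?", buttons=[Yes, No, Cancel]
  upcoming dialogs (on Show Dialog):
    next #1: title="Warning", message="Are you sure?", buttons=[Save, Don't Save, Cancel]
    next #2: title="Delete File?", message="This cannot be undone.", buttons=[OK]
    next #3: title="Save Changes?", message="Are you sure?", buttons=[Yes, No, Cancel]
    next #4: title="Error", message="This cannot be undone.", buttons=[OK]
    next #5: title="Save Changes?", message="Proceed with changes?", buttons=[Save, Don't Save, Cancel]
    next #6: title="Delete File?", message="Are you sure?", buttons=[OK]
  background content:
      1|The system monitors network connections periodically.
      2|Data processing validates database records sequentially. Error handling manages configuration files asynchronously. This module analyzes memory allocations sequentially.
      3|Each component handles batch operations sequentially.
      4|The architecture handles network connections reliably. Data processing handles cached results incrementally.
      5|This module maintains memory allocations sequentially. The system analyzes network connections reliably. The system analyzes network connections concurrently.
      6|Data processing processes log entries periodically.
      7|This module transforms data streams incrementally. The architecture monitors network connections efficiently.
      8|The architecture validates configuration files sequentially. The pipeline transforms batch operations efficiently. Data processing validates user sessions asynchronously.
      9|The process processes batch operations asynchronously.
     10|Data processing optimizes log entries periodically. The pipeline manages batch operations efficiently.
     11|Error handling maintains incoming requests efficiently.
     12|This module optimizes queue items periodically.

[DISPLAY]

: 0                  ┃         ┠──────────────
··██·····████······  ┃         ┃$ cat config.t
█······█·█·██···█··  ┃         ┃key0 = value45
·█·█·██··█·██·█···█  ┃         ┃key1 ┏━━━━━━━━
····█···█·······█·█  ┃         ┃key2 ┃ DialogM
██··█·█·█··········  ┃         ┃key3 ┠────────
█·█···█████··███··█  ┃         ┃key4 ┃The syst
████·██··█·█··█·█··  ┃         ┃key5 ┃Data pro
·█·█······█··████··  ┃         ┗━━━━━┃Each com
·█·····█·█········█  ┃               ┃The arch
····███····█·██····  ┃               ┃Th┌─────
━━━━━━━━━━━━━━━━━━━━━┛               ┃Da│Updat
                                     ┃Th│Are y
                                     ┃Th│[Yes]
                                     ┃Th└─────
                                     ┃Data pro
                                     ┃Error ha
                                     ┃This mod
                                     ┃        
                                     ┗━━━━━━━━
                                              
                                              
                                              


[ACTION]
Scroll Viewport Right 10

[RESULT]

           ┃         ┠────────────────────────
███······  ┃         ┃$ cat config.txt        
·██···█··  ┃         ┃key0 = value45          
·██·█···█  ┃         ┃key1 ┏━━━━━━━━━━━━━━━━━━
······█·█  ┃         ┃key2 ┃ DialogModal      
·········  ┃         ┃key3 ┠──────────────────
█··███··█  ┃         ┃key4 ┃The system monitor
·█··█·█··  ┃         ┃key5 ┃Data processing va
█··████··  ┃         ┗━━━━━┃Each component han
········█  ┃               ┃The architecture h
·█·██····  ┃               ┃Th┌─────────────┐a
━━━━━━━━━━━┛               ┃Da│Update Availa│r
                           ┃Th│Are you sure?│f
                           ┃Th│[Yes]  No   C│v
                           ┃Th└─────────────┘s
                           ┃Data processing op
                           ┃Error handling mai
                           ┃This module optimi
                           ┃                  
                           ┗━━━━━━━━━━━━━━━━━━
                                              
                                              
                                              


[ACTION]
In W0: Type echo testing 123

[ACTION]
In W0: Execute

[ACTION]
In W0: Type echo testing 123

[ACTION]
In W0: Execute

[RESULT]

           ┃         ┠────────────────────────
███······  ┃         ┃$ cat config.txt        
·██···█··  ┃         ┃key0 = value28          
·██·█···█  ┃         ┃$ ech┏━━━━━━━━━━━━━━━━━━
······█·█  ┃         ┃testi┃ DialogModal      
·········  ┃         ┃$ ech┠──────────────────
█··███··█  ┃         ┃testi┃The system monitor
·█··█·█··  ┃         ┃$ █  ┃Data processing va
█··████··  ┃         ┗━━━━━┃Each component han
········█  ┃               ┃The architecture h
·█·██····  ┃               ┃Th┌─────────────┐a
━━━━━━━━━━━┛               ┃Da│Update Availa│r
                           ┃Th│Are you sure?│f
                           ┃Th│[Yes]  No   C│v
                           ┃Th└─────────────┘s
                           ┃Data processing op
                           ┃Error handling mai
                           ┃This module optimi
                           ┃                  
                           ┗━━━━━━━━━━━━━━━━━━
                                              
                                              
                                              


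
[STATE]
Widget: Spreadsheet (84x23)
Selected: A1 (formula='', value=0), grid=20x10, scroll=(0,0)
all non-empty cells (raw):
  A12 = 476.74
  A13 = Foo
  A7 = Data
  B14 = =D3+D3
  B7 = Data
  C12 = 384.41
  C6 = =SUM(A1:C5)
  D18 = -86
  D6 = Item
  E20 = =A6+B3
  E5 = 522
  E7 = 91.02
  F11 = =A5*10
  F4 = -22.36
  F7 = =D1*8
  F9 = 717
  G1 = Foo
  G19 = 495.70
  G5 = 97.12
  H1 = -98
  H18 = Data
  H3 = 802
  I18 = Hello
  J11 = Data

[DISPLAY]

A1:                                                                                 
       A       B       C       D       E       F       G       H       I       J    
------------------------------------------------------------------------------------
  1      [0]       0       0       0       0       0Foo          -98       0       0
  2        0       0       0       0       0       0       0       0       0       0
  3        0       0       0       0       0       0       0     802       0       0
  4        0       0       0       0       0  -22.36       0       0       0       0
  5        0       0       0       0     522       0   97.12       0       0       0
  6        0       0       0Item           0       0       0       0       0       0
  7 Data    Data           0       0   91.02       0       0       0       0       0
  8        0       0       0       0       0       0       0       0       0       0
  9        0       0       0       0       0     717       0       0       0       0
 10        0       0       0       0       0       0       0       0       0       0
 11        0       0       0       0       0       0       0       0       0Data    
 12   476.74       0  384.41       0       0       0       0       0       0       0
 13 Foo            0       0       0       0       0       0       0       0       0
 14        0       0       0       0       0       0       0       0       0       0
 15        0       0       0       0       0       0       0       0       0       0
 16        0       0       0       0       0       0       0       0       0       0
 17        0       0       0       0       0       0       0       0       0       0
 18        0       0       0     -86       0       0       0Data    Hello          0
 19        0       0       0       0       0       0  495.70       0       0       0
 20        0       0       0       0       0       0       0       0       0       0


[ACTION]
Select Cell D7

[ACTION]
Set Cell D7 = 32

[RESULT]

D7: 32                                                                              
       A       B       C       D       E       F       G       H       I       J    
------------------------------------------------------------------------------------
  1        0       0       0       0       0       0Foo          -98       0       0
  2        0       0       0       0       0       0       0       0       0       0
  3        0       0       0       0       0       0       0     802       0       0
  4        0       0       0       0       0  -22.36       0       0       0       0
  5        0       0       0       0     522       0   97.12       0       0       0
  6        0       0       0Item           0       0       0       0       0       0
  7 Data    Data           0    [32]   91.02       0       0       0       0       0
  8        0       0       0       0       0       0       0       0       0       0
  9        0       0       0       0       0     717       0       0       0       0
 10        0       0       0       0       0       0       0       0       0       0
 11        0       0       0       0       0       0       0       0       0Data    
 12   476.74       0  384.41       0       0       0       0       0       0       0
 13 Foo            0       0       0       0       0       0       0       0       0
 14        0       0       0       0       0       0       0       0       0       0
 15        0       0       0       0       0       0       0       0       0       0
 16        0       0       0       0       0       0       0       0       0       0
 17        0       0       0       0       0       0       0       0       0       0
 18        0       0       0     -86       0       0       0Data    Hello          0
 19        0       0       0       0       0       0  495.70       0       0       0
 20        0       0       0       0       0       0       0       0       0       0


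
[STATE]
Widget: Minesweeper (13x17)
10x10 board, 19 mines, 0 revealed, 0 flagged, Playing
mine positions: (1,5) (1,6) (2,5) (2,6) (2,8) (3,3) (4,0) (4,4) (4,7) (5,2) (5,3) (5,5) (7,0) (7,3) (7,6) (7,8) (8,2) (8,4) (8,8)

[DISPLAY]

■■■■■■■■■■   
■■■■■■■■■■   
■■■■■■■■■■   
■■■■■■■■■■   
■■■■■■■■■■   
■■■■■■■■■■   
■■■■■■■■■■   
■■■■■■■■■■   
■■■■■■■■■■   
■■■■■■■■■■   
             
             
             
             
             
             
             


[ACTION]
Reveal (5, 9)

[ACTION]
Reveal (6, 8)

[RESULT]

■■■■■■■■■■   
■■■■■■■■■■   
■■■■■■■■■■   
■■■■■■■■21   
■■■■■■■■1    
■■■■■■■■1    
■■■■■■■■11   
■■■■■■■■■■   
■■■■■■■■■■   
■■■■■■■■■■   
             
             
             
             
             
             
             


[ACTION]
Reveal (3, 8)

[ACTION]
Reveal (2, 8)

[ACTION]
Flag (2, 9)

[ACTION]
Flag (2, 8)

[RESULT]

■■■■■■■■■■   
■■■■■✹✹■■■   
■■■■■✹✹■✹■   
■■■✹■■■■21   
✹■■■✹■■✹1    
■■✹✹■✹■■1    
■■■■■■■■11   
✹■■✹■■✹■✹■   
■■✹■✹■■■✹■   
■■■■■■■■■■   
             
             
             
             
             
             
             


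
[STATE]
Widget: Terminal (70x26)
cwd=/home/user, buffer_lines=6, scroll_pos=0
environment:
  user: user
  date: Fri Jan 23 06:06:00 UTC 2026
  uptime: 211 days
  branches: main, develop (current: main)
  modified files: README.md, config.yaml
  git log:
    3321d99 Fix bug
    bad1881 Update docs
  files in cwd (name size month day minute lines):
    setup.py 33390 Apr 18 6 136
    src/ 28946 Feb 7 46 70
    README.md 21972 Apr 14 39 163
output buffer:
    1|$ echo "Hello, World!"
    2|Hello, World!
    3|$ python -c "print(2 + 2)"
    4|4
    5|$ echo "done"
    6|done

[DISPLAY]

$ echo "Hello, World!"                                                
Hello, World!                                                         
$ python -c "print(2 + 2)"                                            
4                                                                     
$ echo "done"                                                         
done                                                                  
$ █                                                                   
                                                                      
                                                                      
                                                                      
                                                                      
                                                                      
                                                                      
                                                                      
                                                                      
                                                                      
                                                                      
                                                                      
                                                                      
                                                                      
                                                                      
                                                                      
                                                                      
                                                                      
                                                                      
                                                                      


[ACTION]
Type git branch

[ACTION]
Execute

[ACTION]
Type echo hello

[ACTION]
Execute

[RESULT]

$ echo "Hello, World!"                                                
Hello, World!                                                         
$ python -c "print(2 + 2)"                                            
4                                                                     
$ echo "done"                                                         
done                                                                  
$ git branch                                                          
* main                                                                
  develop                                                             
$ echo hello                                                          
hello                                                                 
$ █                                                                   
                                                                      
                                                                      
                                                                      
                                                                      
                                                                      
                                                                      
                                                                      
                                                                      
                                                                      
                                                                      
                                                                      
                                                                      
                                                                      
                                                                      


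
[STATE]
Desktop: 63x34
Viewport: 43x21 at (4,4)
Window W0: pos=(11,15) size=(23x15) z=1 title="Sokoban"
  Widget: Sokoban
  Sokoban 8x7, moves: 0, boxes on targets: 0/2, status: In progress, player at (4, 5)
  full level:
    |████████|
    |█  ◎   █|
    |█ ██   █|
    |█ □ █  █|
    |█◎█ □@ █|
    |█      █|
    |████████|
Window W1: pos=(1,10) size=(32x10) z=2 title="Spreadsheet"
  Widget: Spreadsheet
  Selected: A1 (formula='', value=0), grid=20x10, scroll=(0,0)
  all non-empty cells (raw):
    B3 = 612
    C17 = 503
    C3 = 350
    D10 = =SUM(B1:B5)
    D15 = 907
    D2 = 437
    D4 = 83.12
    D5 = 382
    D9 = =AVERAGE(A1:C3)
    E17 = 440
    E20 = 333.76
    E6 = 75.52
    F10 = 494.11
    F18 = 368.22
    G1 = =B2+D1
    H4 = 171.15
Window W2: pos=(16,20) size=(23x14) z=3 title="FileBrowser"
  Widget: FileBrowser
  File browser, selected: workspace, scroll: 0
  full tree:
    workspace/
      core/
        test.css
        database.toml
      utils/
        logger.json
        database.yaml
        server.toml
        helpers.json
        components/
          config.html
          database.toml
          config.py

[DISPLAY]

                                           
                                           
                                           
                                           
                                           
                                           
━━━━━━━━━━━━━━━━━━━━━━━━━━━━┓              
preadsheet                  ┃              
────────────────────────────┨              
:                           ┃              
     A       B       C      ┃              
----------------------------┃┓             
1      [0]       0       0  ┃┃             
2        0       0       0  ┃┨             
3        0     612     350  ┃┃             
━━━━━━━━━━━━━━━━━━━━━━━━━━━━┛┃             
       ┃█ ██┏━━━━━━━━━━━━━━━━━━━━━┓        
       ┃█ □ ┃ FileBrowser         ┃        
       ┃█◎█ ┠─────────────────────┨        
       ┃█   ┃> [-] workspace/     ┃        
       ┃████┃    [+] core/        ┃        


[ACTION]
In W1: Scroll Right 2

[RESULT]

                                           
                                           
                                           
                                           
                                           
                                           
━━━━━━━━━━━━━━━━━━━━━━━━━━━━┓              
preadsheet                  ┃              
────────────────────────────┨              
:                           ┃              
     C       D       E      ┃              
----------------------------┃┓             
1        0       0       0  ┃┃             
2        0     437       0  ┃┨             
3      350       0       0  ┃┃             
━━━━━━━━━━━━━━━━━━━━━━━━━━━━┛┃             
       ┃█ ██┏━━━━━━━━━━━━━━━━━━━━━┓        
       ┃█ □ ┃ FileBrowser         ┃        
       ┃█◎█ ┠─────────────────────┨        
       ┃█   ┃> [-] workspace/     ┃        
       ┃████┃    [+] core/        ┃        


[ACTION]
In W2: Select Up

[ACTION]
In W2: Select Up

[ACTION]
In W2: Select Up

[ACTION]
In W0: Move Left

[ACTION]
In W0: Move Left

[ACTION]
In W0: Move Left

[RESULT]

                                           
                                           
                                           
                                           
                                           
                                           
━━━━━━━━━━━━━━━━━━━━━━━━━━━━┓              
preadsheet                  ┃              
────────────────────────────┨              
:                           ┃              
     C       D       E      ┃              
----------------------------┃┓             
1        0       0       0  ┃┃             
2        0     437       0  ┃┨             
3      350       0       0  ┃┃             
━━━━━━━━━━━━━━━━━━━━━━━━━━━━┛┃             
       ┃█ ██┏━━━━━━━━━━━━━━━━━━━━━┓        
       ┃█ □ ┃ FileBrowser         ┃        
       ┃█◎█□┠─────────────────────┨        
       ┃█   ┃> [-] workspace/     ┃        
       ┃████┃    [+] core/        ┃        


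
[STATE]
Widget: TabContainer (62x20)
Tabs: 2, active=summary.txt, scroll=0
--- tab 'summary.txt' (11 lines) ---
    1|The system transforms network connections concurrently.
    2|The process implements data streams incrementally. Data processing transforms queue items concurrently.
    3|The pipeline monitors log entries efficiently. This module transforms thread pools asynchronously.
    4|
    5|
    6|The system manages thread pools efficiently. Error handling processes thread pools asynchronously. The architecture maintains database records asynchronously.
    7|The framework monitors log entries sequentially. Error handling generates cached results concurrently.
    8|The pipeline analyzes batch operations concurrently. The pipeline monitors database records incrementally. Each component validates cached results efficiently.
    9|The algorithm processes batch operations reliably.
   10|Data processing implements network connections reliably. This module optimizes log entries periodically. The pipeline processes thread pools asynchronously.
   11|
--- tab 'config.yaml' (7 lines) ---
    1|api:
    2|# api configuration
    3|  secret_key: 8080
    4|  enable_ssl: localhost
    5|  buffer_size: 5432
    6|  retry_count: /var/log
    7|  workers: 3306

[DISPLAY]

[summary.txt]│ config.yaml                                    
──────────────────────────────────────────────────────────────
The system transforms network connections concurrently.       
The process implements data streams incrementally. Data proces
The pipeline monitors log entries efficiently. This module tra
                                                              
                                                              
The system manages thread pools efficiently. Error handling pr
The framework monitors log entries sequentially. Error handlin
The pipeline analyzes batch operations concurrently. The pipel
The algorithm processes batch operations reliably.            
Data processing implements network connections reliably. This 
                                                              
                                                              
                                                              
                                                              
                                                              
                                                              
                                                              
                                                              


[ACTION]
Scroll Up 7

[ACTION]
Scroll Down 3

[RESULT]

[summary.txt]│ config.yaml                                    
──────────────────────────────────────────────────────────────
                                                              
                                                              
The system manages thread pools efficiently. Error handling pr
The framework monitors log entries sequentially. Error handlin
The pipeline analyzes batch operations concurrently. The pipel
The algorithm processes batch operations reliably.            
Data processing implements network connections reliably. This 
                                                              
                                                              
                                                              
                                                              
                                                              
                                                              
                                                              
                                                              
                                                              
                                                              
                                                              


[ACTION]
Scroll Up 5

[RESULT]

[summary.txt]│ config.yaml                                    
──────────────────────────────────────────────────────────────
The system transforms network connections concurrently.       
The process implements data streams incrementally. Data proces
The pipeline monitors log entries efficiently. This module tra
                                                              
                                                              
The system manages thread pools efficiently. Error handling pr
The framework monitors log entries sequentially. Error handlin
The pipeline analyzes batch operations concurrently. The pipel
The algorithm processes batch operations reliably.            
Data processing implements network connections reliably. This 
                                                              
                                                              
                                                              
                                                              
                                                              
                                                              
                                                              
                                                              


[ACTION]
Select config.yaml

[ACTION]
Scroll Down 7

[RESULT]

 summary.txt │[config.yaml]                                   
──────────────────────────────────────────────────────────────
  workers: 3306                                               
                                                              
                                                              
                                                              
                                                              
                                                              
                                                              
                                                              
                                                              
                                                              
                                                              
                                                              
                                                              
                                                              
                                                              
                                                              
                                                              
                                                              


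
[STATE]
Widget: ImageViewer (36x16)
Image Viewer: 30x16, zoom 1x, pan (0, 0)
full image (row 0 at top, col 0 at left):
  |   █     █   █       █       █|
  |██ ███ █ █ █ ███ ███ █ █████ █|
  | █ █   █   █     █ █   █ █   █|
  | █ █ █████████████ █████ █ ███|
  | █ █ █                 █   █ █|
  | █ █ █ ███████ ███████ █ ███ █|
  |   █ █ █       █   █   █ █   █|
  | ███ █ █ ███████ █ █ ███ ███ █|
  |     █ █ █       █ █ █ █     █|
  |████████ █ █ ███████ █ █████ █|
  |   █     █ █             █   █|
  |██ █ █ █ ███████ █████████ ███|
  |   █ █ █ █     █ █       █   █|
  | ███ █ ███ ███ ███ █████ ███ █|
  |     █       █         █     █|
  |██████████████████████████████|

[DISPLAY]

   █     █   █       █       █      
██ ███ █ █ █ ███ ███ █ █████ █      
 █ █   █   █     █ █   █ █   █      
 █ █ █████████████ █████ █ ███      
 █ █ █                 █   █ █      
 █ █ █ ███████ ███████ █ ███ █      
   █ █ █       █   █   █ █   █      
 ███ █ █ ███████ █ █ ███ ███ █      
     █ █ █       █ █ █ █     █      
████████ █ █ ███████ █ █████ █      
   █     █ █             █   █      
██ █ █ █ ███████ █████████ ███      
   █ █ █ █     █ █       █   █      
 ███ █ ███ ███ ███ █████ ███ █      
     █       █         █     █      
██████████████████████████████      


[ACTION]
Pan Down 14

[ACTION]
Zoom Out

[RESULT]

     █       █         █     █      
██████████████████████████████      
                                    
                                    
                                    
                                    
                                    
                                    
                                    
                                    
                                    
                                    
                                    
                                    
                                    
                                    


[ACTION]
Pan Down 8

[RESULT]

                                    
                                    
                                    
                                    
                                    
                                    
                                    
                                    
                                    
                                    
                                    
                                    
                                    
                                    
                                    
                                    


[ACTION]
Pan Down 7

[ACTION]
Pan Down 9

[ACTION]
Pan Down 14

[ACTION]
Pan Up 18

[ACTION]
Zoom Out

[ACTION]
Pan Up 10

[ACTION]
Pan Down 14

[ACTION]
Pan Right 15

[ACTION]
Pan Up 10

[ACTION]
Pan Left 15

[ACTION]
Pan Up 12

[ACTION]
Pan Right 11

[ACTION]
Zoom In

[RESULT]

█  ██  ██              ██  ██  ██  █
█  ██  ██              ██  ██  ██  █
█████  ██  ██  ██████████████  ██  █
█████  ██  ██  ██████████████  ██  █
       ██  ██                       
       ██  ██                       
█  ██  ██████████████  █████████████
█  ██  ██████████████  █████████████
█  ██  ██          ██  ██           
█  ██  ██          ██  ██           
█  ██████  ██████  ██████  █████████
█  ██████  ██████  ██████  █████████
█              ██                  █
█              ██                  █
████████████████████████████████████
████████████████████████████████████


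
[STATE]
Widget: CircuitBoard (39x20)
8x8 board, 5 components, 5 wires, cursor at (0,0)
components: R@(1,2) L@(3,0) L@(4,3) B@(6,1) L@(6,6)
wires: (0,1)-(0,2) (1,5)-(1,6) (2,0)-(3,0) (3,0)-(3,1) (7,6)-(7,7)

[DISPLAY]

   0 1 2 3 4 5 6 7                     
0  [.]  · ─ ·                          
                                       
1           R           · ─ ·          
                                       
2   ·                                  
    │                                  
3   L ─ ·                              
                                       
4               L                      
                                       
5                                      
                                       
6       B                   L          
                                       
7                           · ─ ·      
Cursor: (0,0)                          
                                       
                                       
                                       


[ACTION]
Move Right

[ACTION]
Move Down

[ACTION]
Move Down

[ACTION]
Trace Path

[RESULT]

   0 1 2 3 4 5 6 7                     
0       · ─ ·                          
                                       
1           R           · ─ ·          
                                       
2   ·  [.]                             
    │                                  
3   L ─ ·                              
                                       
4               L                      
                                       
5                                      
                                       
6       B                   L          
                                       
7                           · ─ ·      
Cursor: (2,1)  Trace: No connections   
                                       
                                       
                                       


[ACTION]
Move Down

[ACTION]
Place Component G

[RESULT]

   0 1 2 3 4 5 6 7                     
0       · ─ ·                          
                                       
1           R           · ─ ·          
                                       
2   ·                                  
    │                                  
3   L ─[G]                             
                                       
4               L                      
                                       
5                                      
                                       
6       B                   L          
                                       
7                           · ─ ·      
Cursor: (3,1)  Trace: No connections   
                                       
                                       
                                       


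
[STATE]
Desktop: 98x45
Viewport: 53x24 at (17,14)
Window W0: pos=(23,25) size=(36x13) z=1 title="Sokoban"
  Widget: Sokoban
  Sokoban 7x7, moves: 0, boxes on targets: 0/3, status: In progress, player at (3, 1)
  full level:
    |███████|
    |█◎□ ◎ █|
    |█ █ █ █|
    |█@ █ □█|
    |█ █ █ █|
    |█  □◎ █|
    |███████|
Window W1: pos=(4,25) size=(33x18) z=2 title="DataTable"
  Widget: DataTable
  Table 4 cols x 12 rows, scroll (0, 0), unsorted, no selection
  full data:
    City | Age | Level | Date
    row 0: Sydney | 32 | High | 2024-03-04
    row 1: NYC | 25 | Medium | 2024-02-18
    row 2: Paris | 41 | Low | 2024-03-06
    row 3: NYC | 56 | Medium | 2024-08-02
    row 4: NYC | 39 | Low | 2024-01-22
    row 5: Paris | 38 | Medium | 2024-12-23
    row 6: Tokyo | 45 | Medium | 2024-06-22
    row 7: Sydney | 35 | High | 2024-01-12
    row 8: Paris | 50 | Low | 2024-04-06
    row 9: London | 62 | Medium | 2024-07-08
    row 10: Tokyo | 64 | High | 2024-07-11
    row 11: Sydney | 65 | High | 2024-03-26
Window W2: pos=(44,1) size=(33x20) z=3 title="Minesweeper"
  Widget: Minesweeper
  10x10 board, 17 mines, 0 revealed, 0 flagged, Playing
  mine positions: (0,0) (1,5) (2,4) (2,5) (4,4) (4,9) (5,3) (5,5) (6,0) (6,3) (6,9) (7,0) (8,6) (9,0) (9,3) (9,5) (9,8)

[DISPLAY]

                           ┃                         
                           ┃                         
                           ┃                         
                           ┃                         
                           ┃                         
                           ┃                         
                           ┗━━━━━━━━━━━━━━━━━━━━━━━━━
                                                     
                                                     
                                                     
                                                     
━━━━━━━━━━━━━━━━━━━┓━━━━━━━━━━━━━━━━━━━━━┓           
                   ┃                     ┃           
───────────────────┨─────────────────────┨           
evel │Date         ┃                     ┃           
─────┼──────────   ┃                     ┃           
igh  │2024-03-04   ┃                     ┃           
edium│2024-02-18   ┃                     ┃           
ow   │2024-03-06   ┃                     ┃           
edium│2024-08-02   ┃                     ┃           
ow   │2024-01-22   ┃                     ┃           
edium│2024-12-23   ┃                     ┃           
edium│2024-06-22   ┃                     ┃           
igh  │2024-01-12   ┃━━━━━━━━━━━━━━━━━━━━━┛           


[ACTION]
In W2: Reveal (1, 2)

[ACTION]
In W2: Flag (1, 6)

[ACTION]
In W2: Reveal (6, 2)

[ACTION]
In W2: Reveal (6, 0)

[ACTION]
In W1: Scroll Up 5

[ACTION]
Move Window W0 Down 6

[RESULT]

                           ┃                         
                           ┃                         
                           ┃                         
                           ┃                         
                           ┃                         
                           ┃                         
                           ┗━━━━━━━━━━━━━━━━━━━━━━━━━
                                                     
                                                     
                                                     
                                                     
━━━━━━━━━━━━━━━━━━━┓                                 
                   ┃                                 
───────────────────┨                                 
evel │Date         ┃                                 
─────┼──────────   ┃                                 
igh  │2024-03-04   ┃                                 
edium│2024-02-18   ┃━━━━━━━━━━━━━━━━━━━━━┓           
ow   │2024-03-06   ┃                     ┃           
edium│2024-08-02   ┃─────────────────────┨           
ow   │2024-01-22   ┃                     ┃           
edium│2024-12-23   ┃                     ┃           
edium│2024-06-22   ┃                     ┃           
igh  │2024-01-12   ┃                     ┃           
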